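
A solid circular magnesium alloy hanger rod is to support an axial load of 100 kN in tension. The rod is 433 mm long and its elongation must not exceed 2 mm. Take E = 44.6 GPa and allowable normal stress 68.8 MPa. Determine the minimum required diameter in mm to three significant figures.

43.0 mm

Required area A ≥ P/σ_allow = 100000/68.8 = 1453 mm².
For a solid circular section, d ≥ √(4A/π) = 43.02 mm.
Elongation limit: A ≥ PL/(Eδ_allow) = 100000·433/(44600·2) = 485.4 mm² ⇒ d ≥ 24.86 mm.
The stress limit governs.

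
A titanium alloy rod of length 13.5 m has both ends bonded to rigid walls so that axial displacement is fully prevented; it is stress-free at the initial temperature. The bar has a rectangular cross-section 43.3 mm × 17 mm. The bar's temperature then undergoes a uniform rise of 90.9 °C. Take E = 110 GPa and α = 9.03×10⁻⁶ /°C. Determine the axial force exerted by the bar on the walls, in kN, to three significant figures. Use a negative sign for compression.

-66.5 kN

Free thermal expansion αLΔT = 9.03e-6 · 13500 · 90.9 = 11.08 mm.
The walls impose strain ε = −(11.08)/13500 = -8.2083e-04; σ = Eε = 110000 · -8.2083e-04 = -90.29 MPa.
Wall reaction R = σ·A = -90.29·736.1 = -66460 N = -66.46 kN.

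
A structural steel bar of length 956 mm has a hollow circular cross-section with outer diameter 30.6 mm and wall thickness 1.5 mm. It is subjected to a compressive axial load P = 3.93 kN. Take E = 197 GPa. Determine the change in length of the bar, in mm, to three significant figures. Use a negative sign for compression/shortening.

-0.139 mm

A = 137.1 mm².
δ_mech = NL/(AE) = -3930·956/(137.1·197000) = -0.1391 mm.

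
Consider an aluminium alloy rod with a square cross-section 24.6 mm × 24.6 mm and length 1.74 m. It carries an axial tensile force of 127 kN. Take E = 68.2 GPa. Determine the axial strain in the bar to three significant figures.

0.00308

A = 605.2 mm².
σ = N/A = 209.9 MPa; ε = σ/E = 209.9/68200 = 3.077e-03.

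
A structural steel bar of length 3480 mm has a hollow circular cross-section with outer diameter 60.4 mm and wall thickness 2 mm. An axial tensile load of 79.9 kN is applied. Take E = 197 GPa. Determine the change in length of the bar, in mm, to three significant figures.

A = 366.9 mm².
δ_mech = NL/(AE) = 79900·3480/(366.9·197000) = 3.847 mm.

3.85 mm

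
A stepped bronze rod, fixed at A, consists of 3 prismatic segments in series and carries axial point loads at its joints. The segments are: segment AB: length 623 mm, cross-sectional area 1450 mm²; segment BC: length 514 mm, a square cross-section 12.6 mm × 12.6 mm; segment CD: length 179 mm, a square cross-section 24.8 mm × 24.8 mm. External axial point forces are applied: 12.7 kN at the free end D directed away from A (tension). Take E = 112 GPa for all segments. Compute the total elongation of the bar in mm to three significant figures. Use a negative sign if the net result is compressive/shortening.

0.449 mm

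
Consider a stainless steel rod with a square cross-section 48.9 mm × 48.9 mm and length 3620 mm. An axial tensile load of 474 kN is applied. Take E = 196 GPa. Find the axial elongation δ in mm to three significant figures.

3.66 mm

A = 2391 mm².
δ_mech = NL/(AE) = 474000·3620/(2391·196000) = 3.661 mm.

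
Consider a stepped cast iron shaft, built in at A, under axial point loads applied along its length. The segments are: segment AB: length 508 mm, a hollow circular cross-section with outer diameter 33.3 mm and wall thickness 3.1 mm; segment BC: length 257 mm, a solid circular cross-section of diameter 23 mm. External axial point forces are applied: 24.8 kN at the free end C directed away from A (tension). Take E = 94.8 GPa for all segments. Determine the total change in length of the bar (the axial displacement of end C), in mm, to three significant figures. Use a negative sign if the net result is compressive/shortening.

0.614 mm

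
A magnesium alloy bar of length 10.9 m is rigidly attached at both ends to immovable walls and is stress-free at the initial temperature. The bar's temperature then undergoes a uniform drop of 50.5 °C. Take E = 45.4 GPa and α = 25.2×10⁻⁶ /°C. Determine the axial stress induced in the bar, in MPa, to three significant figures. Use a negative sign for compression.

Free thermal expansion αLΔT = 25.2e-6 · 10900 · -50.5 = -13.87 mm.
The walls impose strain ε = −(-13.87)/10900 = 1.2726e-03; σ = Eε = 45400 · 1.2726e-03 = 57.78 MPa.

57.8 MPa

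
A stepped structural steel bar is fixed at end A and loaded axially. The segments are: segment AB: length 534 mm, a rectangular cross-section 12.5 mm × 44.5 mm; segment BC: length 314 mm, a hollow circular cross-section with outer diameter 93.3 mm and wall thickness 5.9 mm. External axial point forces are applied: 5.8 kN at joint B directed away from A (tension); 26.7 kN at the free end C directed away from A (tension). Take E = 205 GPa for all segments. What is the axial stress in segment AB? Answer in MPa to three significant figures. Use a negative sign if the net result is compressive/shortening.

58.4 MPa

Internal axial forces (sectioning from the free end, tension +): N_BC = 26.7 kN, N_AB = 32.5 kN.
A_AB = 556.2 mm².
σ_AB = N_AB/A_AB = 32500/556.2 = 58.43 MPa.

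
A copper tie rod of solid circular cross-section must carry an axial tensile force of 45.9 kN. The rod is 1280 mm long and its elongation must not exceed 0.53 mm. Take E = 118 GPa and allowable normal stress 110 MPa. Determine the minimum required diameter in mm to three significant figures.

34.6 mm

Required area A ≥ P/σ_allow = 45900/110 = 417.3 mm².
For a solid circular section, d ≥ √(4A/π) = 23.05 mm.
Elongation limit: A ≥ PL/(Eδ_allow) = 45900·1280/(118000·0.53) = 939.4 mm² ⇒ d ≥ 34.58 mm.
The elongation limit governs.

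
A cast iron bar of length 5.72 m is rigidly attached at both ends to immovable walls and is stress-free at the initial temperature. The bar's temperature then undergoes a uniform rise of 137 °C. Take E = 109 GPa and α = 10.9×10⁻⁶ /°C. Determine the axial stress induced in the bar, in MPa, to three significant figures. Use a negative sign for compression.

-163 MPa

Free thermal expansion αLΔT = 10.9e-6 · 5720 · 137 = 8.542 mm.
The walls impose strain ε = −(8.542)/5720 = -1.4933e-03; σ = Eε = 109000 · -1.4933e-03 = -162.8 MPa.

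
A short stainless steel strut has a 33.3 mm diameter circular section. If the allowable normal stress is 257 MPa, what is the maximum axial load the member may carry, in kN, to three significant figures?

A = 870.9 mm².
P_max = σ_allow · A = 257 · 870.9 = 223800 N = 223.8 kN.

224 kN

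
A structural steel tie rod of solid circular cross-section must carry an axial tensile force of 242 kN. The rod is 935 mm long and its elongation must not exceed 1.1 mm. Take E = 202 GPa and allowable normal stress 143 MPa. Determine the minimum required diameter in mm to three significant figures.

46.4 mm

Required area A ≥ P/σ_allow = 242000/143 = 1692 mm².
For a solid circular section, d ≥ √(4A/π) = 46.42 mm.
Elongation limit: A ≥ PL/(Eδ_allow) = 242000·935/(202000·1.1) = 1018 mm² ⇒ d ≥ 36.01 mm.
The stress limit governs.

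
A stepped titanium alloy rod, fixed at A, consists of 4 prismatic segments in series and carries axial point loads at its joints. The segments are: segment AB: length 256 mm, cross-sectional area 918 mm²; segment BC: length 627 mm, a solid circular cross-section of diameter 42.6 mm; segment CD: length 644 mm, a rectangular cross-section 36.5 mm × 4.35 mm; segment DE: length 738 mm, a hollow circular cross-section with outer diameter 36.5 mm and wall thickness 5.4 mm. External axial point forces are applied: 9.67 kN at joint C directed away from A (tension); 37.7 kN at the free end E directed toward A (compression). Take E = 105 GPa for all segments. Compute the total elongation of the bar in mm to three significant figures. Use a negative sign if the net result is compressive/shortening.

-2.15 mm

Internal axial forces (sectioning from the free end, tension +): N_DE = -37.7 kN, N_CD = -37.7 kN, N_BC = -28.03 kN, N_AB = -28.03 kN.
A_BC = 1425 mm².
A_CD = 158.8 mm².
A_DE = 527.6 mm².
δ_AB = -28030·256/(918·105000) = -0.07444 mm
δ_BC = -28030·627/(1425·105000) = -0.1174 mm
δ_CD = -37700·644/(158.8·105000) = -1.456 mm
δ_DE = -37700·738/(527.6·105000) = -0.5022 mm
δ = Σδ_i = -2.15 mm.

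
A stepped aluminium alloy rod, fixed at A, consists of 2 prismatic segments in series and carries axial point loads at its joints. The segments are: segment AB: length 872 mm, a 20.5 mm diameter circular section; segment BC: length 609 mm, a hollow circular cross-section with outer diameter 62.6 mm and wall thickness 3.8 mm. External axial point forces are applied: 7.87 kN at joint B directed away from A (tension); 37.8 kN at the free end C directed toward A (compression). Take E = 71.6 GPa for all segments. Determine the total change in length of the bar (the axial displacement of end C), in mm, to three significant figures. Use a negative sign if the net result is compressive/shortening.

-1.56 mm

Internal axial forces (sectioning from the free end, tension +): N_BC = -37.8 kN, N_AB = -29.93 kN.
A_AB = 330.1 mm².
A_BC = 702 mm².
δ_AB = -29930·872/(330.1·71600) = -1.104 mm
δ_BC = -37800·609/(702·71600) = -0.458 mm
δ = Σδ_i = -1.562 mm.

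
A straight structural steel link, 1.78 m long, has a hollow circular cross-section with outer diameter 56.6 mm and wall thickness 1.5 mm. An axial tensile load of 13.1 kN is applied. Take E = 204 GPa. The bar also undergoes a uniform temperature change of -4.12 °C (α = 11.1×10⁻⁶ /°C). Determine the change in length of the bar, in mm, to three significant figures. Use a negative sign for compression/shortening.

0.359 mm

A = 259.7 mm².
δ_mech = NL/(AE) = 13100·1780/(259.7·204000) = 0.4402 mm.
δ_thermal = αLΔT = 11.1e-6·1780·-4.12 = -0.0814 mm.
δ = δ_mech + δ_thermal = 0.3588 mm.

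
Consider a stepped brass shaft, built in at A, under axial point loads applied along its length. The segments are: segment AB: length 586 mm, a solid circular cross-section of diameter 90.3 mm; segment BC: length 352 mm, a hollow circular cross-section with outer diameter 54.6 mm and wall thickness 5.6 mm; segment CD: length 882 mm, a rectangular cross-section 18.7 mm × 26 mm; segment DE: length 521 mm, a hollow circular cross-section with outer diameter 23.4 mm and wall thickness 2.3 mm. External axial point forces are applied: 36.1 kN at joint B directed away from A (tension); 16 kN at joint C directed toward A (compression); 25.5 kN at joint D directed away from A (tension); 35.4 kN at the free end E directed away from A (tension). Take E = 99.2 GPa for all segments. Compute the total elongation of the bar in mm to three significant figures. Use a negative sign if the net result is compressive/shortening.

2.59 mm

Internal axial forces (sectioning from the free end, tension +): N_DE = 35.4 kN, N_CD = 60.9 kN, N_BC = 44.9 kN, N_AB = 81 kN.
A_AB = 6404 mm².
A_BC = 862.1 mm².
A_CD = 486.2 mm².
A_DE = 152.5 mm².
δ_AB = 81000·586/(6404·99200) = 0.07471 mm
δ_BC = 44900·352/(862.1·99200) = 0.1848 mm
δ_CD = 60900·882/(486.2·99200) = 1.114 mm
δ_DE = 35400·521/(152.5·99200) = 1.219 mm
δ = Σδ_i = 2.593 mm.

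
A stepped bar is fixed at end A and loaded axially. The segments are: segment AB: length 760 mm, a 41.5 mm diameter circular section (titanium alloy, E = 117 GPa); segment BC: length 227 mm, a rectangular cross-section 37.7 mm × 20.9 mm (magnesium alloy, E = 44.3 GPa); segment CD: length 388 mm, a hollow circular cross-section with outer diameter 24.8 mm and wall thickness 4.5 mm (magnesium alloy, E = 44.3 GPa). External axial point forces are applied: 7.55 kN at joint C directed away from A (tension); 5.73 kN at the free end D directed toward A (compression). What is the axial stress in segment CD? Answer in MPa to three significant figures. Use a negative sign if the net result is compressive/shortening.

-20.0 MPa

Internal axial forces (sectioning from the free end, tension +): N_CD = -5.73 kN, N_BC = 1.82 kN, N_AB = 1.82 kN.
A_CD = 287 mm².
σ_CD = N_CD/A_CD = -5730/287 = -19.97 MPa.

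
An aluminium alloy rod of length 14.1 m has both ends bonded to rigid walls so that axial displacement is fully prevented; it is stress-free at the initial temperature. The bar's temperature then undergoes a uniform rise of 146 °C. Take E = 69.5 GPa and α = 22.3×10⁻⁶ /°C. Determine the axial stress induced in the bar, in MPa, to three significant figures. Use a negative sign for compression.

Free thermal expansion αLΔT = 22.3e-6 · 14100 · 146 = 45.91 mm.
The walls impose strain ε = −(45.91)/14100 = -3.2558e-03; σ = Eε = 69500 · -3.2558e-03 = -226.3 MPa.

-226 MPa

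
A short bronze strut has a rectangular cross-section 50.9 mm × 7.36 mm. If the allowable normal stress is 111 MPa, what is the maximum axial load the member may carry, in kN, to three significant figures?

41.6 kN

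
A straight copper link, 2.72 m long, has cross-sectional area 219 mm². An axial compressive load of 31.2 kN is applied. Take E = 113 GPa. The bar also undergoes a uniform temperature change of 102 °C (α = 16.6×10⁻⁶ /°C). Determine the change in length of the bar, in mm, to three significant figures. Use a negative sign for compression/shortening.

δ_mech = NL/(AE) = -31200·2720/(219·113000) = -3.429 mm.
δ_thermal = αLΔT = 16.6e-6·2720·102 = 4.606 mm.
δ = δ_mech + δ_thermal = 1.176 mm.

1.18 mm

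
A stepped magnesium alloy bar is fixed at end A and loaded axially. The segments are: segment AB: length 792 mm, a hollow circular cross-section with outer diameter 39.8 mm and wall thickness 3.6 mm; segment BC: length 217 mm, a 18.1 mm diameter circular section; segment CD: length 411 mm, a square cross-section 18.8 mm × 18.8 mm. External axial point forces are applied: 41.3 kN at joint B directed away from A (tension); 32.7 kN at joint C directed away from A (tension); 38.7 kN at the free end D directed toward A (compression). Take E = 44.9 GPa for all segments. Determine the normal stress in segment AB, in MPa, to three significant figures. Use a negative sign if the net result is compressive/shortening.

86.2 MPa

Internal axial forces (sectioning from the free end, tension +): N_CD = -38.7 kN, N_BC = -6 kN, N_AB = 35.3 kN.
A_AB = 409.4 mm².
σ_AB = N_AB/A_AB = 35300/409.4 = 86.22 MPa.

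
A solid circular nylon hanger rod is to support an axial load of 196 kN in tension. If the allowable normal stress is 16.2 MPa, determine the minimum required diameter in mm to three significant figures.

Required area A ≥ P/σ_allow = 196000/16.2 = 12100 mm².
For a solid circular section, d ≥ √(4A/π) = 124.1 mm.

124 mm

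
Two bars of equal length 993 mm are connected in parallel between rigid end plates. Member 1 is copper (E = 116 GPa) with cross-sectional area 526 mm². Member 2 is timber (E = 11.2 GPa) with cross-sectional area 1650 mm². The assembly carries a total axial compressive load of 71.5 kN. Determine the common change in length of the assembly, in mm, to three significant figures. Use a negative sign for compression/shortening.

Equal strain + equilibrium ⇒ each member carries load in proportion to AE: A₁E₁ = 61020000 N, A₂E₂ = 18480000 N, ΣAE = 79500000 N.
δ = PL/ΣAE = -71500·993/79500000 = -0.8931 mm.

-0.893 mm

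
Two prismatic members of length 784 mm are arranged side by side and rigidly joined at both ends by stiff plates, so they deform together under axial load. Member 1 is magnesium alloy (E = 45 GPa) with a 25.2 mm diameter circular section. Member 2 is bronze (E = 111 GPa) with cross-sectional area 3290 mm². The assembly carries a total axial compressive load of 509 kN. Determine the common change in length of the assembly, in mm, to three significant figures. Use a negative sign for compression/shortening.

-1.03 mm

A_1 = 498.8 mm².
Equal strain + equilibrium ⇒ each member carries load in proportion to AE: A₁E₁ = 22440000 N, A₂E₂ = 365200000 N, ΣAE = 387600000 N.
δ = PL/ΣAE = -509000·784/387600000 = -1.029 mm.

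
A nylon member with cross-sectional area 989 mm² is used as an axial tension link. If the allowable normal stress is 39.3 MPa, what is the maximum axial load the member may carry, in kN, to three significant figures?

P_max = σ_allow · A = 39.3 · 989 = 38870 N = 38.87 kN.

38.9 kN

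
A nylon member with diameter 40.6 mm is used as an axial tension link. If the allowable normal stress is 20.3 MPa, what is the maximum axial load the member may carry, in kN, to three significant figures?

26.3 kN

A = 1295 mm².
P_max = σ_allow · A = 20.3 · 1295 = 26280 N = 26.28 kN.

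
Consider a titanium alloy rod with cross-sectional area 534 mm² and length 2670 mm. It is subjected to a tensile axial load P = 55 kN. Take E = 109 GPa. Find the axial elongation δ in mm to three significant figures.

2.52 mm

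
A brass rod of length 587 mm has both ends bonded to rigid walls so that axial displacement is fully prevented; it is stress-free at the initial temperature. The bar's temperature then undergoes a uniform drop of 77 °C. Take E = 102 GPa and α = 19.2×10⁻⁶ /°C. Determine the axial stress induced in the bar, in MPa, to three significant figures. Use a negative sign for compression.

151 MPa

Free thermal expansion αLΔT = 19.2e-6 · 587 · -77 = -0.8678 mm.
The walls impose strain ε = −(-0.8678)/587 = 1.4784e-03; σ = Eε = 102000 · 1.4784e-03 = 150.8 MPa.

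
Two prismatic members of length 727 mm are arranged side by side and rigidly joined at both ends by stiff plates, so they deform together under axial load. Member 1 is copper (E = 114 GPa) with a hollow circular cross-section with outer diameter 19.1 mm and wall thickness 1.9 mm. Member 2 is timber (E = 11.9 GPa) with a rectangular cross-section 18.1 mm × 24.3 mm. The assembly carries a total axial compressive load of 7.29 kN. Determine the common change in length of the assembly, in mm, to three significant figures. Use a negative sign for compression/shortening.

A_1 = 102.7 mm².
A_2 = 439.8 mm².
Equal strain + equilibrium ⇒ each member carries load in proportion to AE: A₁E₁ = 11700000 N, A₂E₂ = 5234000 N, ΣAE = 16940000 N.
δ = PL/ΣAE = -7290·727/16940000 = -0.3129 mm.

-0.313 mm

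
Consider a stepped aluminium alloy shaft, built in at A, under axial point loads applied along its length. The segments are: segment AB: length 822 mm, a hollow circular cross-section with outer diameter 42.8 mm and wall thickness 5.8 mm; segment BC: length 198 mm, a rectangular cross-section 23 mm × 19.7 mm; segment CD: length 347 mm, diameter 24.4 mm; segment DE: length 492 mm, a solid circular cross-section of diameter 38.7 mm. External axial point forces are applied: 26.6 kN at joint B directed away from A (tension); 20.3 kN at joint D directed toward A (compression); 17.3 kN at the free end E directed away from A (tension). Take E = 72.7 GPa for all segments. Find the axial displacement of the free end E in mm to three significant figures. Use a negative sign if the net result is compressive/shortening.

0.447 mm

Internal axial forces (sectioning from the free end, tension +): N_DE = 17.3 kN, N_CD = -3 kN, N_BC = -3 kN, N_AB = 23.6 kN.
A_AB = 674.2 mm².
A_BC = 453.1 mm².
A_CD = 467.6 mm².
A_DE = 1176 mm².
δ_AB = 23600·822/(674.2·72700) = 0.3958 mm
δ_BC = -3000·198/(453.1·72700) = -0.01803 mm
δ_CD = -3000·347/(467.6·72700) = -0.03062 mm
δ_DE = 17300·492/(1176·72700) = 0.09953 mm
δ = Σδ_i = 0.4467 mm.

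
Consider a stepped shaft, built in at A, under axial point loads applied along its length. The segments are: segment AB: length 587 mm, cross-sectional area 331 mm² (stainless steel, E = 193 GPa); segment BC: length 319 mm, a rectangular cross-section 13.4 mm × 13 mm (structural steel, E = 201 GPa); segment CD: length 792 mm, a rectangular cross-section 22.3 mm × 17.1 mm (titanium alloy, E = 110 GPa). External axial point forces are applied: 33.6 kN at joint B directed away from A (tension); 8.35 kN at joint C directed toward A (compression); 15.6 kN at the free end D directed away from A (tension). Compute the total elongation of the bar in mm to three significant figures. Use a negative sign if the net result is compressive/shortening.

Internal axial forces (sectioning from the free end, tension +): N_CD = 15.6 kN, N_BC = 7.25 kN, N_AB = 40.85 kN.
A_BC = 174.2 mm².
A_CD = 381.3 mm².
δ_AB = 40850·587/(331·193000) = 0.3754 mm
δ_BC = 7250·319/(174.2·201000) = 0.06605 mm
δ_CD = 15600·792/(381.3·110000) = 0.2945 mm
δ = Σδ_i = 0.736 mm.

0.736 mm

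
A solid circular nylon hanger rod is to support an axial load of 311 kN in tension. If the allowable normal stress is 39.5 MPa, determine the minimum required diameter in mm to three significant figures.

100 mm

Required area A ≥ P/σ_allow = 311000/39.5 = 7873 mm².
For a solid circular section, d ≥ √(4A/π) = 100.1 mm.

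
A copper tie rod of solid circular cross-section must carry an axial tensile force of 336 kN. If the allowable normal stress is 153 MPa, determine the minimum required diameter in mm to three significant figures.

Required area A ≥ P/σ_allow = 336000/153 = 2196 mm².
For a solid circular section, d ≥ √(4A/π) = 52.88 mm.

52.9 mm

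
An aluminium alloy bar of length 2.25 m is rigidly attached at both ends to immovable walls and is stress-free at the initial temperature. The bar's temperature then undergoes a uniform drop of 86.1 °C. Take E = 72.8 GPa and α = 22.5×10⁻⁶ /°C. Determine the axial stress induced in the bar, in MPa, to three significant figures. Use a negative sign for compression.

141 MPa

Free thermal expansion αLΔT = 22.5e-6 · 2250 · -86.1 = -4.359 mm.
The walls impose strain ε = −(-4.359)/2250 = 1.9372e-03; σ = Eε = 72800 · 1.9372e-03 = 141 MPa.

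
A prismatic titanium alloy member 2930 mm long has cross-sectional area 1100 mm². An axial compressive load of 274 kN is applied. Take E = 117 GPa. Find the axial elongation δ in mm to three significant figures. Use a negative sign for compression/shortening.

-6.24 mm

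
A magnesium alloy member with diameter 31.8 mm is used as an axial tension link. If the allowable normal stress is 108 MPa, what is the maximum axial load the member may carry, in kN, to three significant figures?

85.8 kN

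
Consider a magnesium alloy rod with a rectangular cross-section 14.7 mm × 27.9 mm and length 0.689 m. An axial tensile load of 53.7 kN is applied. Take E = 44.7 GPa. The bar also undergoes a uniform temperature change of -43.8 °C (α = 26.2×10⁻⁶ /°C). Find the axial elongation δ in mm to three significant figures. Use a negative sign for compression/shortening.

A = 410.1 mm².
δ_mech = NL/(AE) = 53700·689/(410.1·44700) = 2.018 mm.
δ_thermal = αLΔT = 26.2e-6·689·-43.8 = -0.7907 mm.
δ = δ_mech + δ_thermal = 1.228 mm.

1.23 mm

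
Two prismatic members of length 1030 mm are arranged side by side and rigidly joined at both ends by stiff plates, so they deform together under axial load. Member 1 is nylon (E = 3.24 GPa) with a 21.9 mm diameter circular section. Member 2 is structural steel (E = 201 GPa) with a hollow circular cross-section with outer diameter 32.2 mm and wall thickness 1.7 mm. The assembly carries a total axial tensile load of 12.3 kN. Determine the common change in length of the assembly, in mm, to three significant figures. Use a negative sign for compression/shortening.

A_1 = 376.7 mm².
A_2 = 162.9 mm².
Equal strain + equilibrium ⇒ each member carries load in proportion to AE: A₁E₁ = 1220000 N, A₂E₂ = 32740000 N, ΣAE = 33960000 N.
δ = PL/ΣAE = 12300·1030/33960000 = 0.373 mm.

0.373 mm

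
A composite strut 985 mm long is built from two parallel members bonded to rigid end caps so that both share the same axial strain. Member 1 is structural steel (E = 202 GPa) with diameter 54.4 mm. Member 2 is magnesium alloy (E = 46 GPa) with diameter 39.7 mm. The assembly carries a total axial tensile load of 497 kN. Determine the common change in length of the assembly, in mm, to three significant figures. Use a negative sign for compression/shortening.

0.930 mm

A_1 = 2324 mm².
A_2 = 1238 mm².
Equal strain + equilibrium ⇒ each member carries load in proportion to AE: A₁E₁ = 469500000 N, A₂E₂ = 56940000 N, ΣAE = 526400000 N.
δ = PL/ΣAE = 497000·985/526400000 = 0.9299 mm.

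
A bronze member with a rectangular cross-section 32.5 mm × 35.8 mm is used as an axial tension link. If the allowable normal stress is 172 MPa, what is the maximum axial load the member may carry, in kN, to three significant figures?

200 kN

A = 1164 mm².
P_max = σ_allow · A = 172 · 1164 = 200100 N = 200.1 kN.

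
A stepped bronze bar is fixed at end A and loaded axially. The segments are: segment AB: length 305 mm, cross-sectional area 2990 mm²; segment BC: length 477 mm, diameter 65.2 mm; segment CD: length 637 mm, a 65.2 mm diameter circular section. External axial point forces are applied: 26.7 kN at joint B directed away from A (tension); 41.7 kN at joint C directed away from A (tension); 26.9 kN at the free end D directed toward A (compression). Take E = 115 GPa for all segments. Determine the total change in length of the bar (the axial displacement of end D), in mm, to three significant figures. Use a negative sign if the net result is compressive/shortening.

0.0106 mm

Internal axial forces (sectioning from the free end, tension +): N_CD = -26.9 kN, N_BC = 14.8 kN, N_AB = 41.5 kN.
A_BC = 3339 mm².
A_CD = 3339 mm².
δ_AB = 41500·305/(2990·115000) = 0.03681 mm
δ_BC = 14800·477/(3339·115000) = 0.01839 mm
δ_CD = -26900·637/(3339·115000) = -0.04463 mm
δ = Σδ_i = 0.01057 mm.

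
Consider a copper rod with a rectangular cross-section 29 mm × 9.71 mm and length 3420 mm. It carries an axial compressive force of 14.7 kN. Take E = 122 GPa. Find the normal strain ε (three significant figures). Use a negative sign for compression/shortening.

-4.28e-04

A = 281.6 mm².
σ = N/A = -52.2 MPa; ε = σ/E = -52.2/122000 = -4.279e-04.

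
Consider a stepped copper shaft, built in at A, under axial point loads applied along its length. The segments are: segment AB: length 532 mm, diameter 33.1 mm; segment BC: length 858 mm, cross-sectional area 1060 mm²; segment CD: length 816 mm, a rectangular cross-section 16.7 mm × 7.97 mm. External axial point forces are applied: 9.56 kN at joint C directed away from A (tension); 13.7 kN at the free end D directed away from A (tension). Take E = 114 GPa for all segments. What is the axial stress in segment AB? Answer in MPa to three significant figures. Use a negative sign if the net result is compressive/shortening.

27.0 MPa

Internal axial forces (sectioning from the free end, tension +): N_CD = 13.7 kN, N_BC = 23.26 kN, N_AB = 23.26 kN.
A_AB = 860.5 mm².
σ_AB = N_AB/A_AB = 23260/860.5 = 27.03 MPa.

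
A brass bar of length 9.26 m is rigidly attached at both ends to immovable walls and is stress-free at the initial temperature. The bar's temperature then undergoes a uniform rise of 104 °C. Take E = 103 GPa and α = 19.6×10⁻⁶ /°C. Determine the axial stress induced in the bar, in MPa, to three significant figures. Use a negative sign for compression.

Free thermal expansion αLΔT = 19.6e-6 · 9260 · 104 = 18.88 mm.
The walls impose strain ε = −(18.88)/9260 = -2.0384e-03; σ = Eε = 103000 · -2.0384e-03 = -210 MPa.

-210 MPa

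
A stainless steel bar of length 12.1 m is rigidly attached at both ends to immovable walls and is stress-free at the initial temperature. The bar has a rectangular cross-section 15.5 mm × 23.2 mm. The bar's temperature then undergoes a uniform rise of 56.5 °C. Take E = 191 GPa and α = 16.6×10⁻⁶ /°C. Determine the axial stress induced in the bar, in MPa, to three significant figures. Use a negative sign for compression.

Free thermal expansion αLΔT = 16.6e-6 · 12100 · 56.5 = 11.35 mm.
The walls impose strain ε = −(11.35)/12100 = -9.3790e-04; σ = Eε = 191000 · -9.3790e-04 = -179.1 MPa.

-179 MPa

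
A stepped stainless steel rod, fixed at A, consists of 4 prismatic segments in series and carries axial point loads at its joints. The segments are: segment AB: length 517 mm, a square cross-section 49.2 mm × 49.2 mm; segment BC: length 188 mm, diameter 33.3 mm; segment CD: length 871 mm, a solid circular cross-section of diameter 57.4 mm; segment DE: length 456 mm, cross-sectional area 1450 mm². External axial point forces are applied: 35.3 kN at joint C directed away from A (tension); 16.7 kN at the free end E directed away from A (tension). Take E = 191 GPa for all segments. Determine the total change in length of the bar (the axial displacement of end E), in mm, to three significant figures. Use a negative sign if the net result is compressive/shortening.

0.174 mm

Internal axial forces (sectioning from the free end, tension +): N_DE = 16.7 kN, N_CD = 16.7 kN, N_BC = 52 kN, N_AB = 52 kN.
A_AB = 2421 mm².
A_BC = 870.9 mm².
A_CD = 2588 mm².
δ_AB = 52000·517/(2421·191000) = 0.05815 mm
δ_BC = 52000·188/(870.9·191000) = 0.05877 mm
δ_CD = 16700·871/(2588·191000) = 0.02943 mm
δ_DE = 16700·456/(1450·191000) = 0.0275 mm
δ = Σδ_i = 0.1738 mm.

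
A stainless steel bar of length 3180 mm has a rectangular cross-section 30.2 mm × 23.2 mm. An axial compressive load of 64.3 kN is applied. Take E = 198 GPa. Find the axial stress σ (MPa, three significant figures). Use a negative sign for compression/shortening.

-91.8 MPa

A = 700.6 mm².
σ = N/A = -64300/700.6 = -91.77 MPa.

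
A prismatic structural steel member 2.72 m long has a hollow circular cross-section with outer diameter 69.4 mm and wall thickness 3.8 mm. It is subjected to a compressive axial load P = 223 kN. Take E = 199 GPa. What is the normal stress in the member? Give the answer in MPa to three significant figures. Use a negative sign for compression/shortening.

A = 783.1 mm².
σ = N/A = -223000/783.1 = -284.8 MPa.

-285 MPa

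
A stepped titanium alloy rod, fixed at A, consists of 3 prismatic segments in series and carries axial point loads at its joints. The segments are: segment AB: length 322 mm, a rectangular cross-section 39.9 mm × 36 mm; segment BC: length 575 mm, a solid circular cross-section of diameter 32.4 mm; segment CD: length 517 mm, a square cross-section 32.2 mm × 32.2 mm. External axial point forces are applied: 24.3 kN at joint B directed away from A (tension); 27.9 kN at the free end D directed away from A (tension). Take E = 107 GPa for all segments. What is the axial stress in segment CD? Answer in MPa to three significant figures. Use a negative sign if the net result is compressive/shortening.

Internal axial forces (sectioning from the free end, tension +): N_CD = 27.9 kN, N_BC = 27.9 kN, N_AB = 52.2 kN.
A_CD = 1037 mm².
σ_CD = N_CD/A_CD = 27900/1037 = 26.91 MPa.

26.9 MPa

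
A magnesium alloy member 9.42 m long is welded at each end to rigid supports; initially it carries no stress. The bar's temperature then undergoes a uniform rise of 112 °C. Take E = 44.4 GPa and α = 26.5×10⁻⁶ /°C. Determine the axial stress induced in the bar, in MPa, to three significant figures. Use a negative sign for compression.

-132 MPa

Free thermal expansion αLΔT = 26.5e-6 · 9420 · 112 = 27.96 mm.
The walls impose strain ε = −(27.96)/9420 = -2.9680e-03; σ = Eε = 44400 · -2.9680e-03 = -131.8 MPa.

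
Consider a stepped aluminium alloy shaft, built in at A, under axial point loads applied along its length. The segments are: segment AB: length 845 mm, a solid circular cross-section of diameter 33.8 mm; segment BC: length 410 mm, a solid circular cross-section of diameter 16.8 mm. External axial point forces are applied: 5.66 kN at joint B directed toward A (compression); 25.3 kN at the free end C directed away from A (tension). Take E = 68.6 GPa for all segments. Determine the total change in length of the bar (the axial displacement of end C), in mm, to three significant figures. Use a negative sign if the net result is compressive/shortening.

Internal axial forces (sectioning from the free end, tension +): N_BC = 25.3 kN, N_AB = 19.64 kN.
A_AB = 897.3 mm².
A_BC = 221.7 mm².
δ_AB = 19640·845/(897.3·68600) = 0.2696 mm
δ_BC = 25300·410/(221.7·68600) = 0.6821 mm
δ = Σδ_i = 0.9518 mm.

0.952 mm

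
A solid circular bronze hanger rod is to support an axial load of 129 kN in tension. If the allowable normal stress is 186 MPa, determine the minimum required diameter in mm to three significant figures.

Required area A ≥ P/σ_allow = 129000/186 = 693.5 mm².
For a solid circular section, d ≥ √(4A/π) = 29.72 mm.

29.7 mm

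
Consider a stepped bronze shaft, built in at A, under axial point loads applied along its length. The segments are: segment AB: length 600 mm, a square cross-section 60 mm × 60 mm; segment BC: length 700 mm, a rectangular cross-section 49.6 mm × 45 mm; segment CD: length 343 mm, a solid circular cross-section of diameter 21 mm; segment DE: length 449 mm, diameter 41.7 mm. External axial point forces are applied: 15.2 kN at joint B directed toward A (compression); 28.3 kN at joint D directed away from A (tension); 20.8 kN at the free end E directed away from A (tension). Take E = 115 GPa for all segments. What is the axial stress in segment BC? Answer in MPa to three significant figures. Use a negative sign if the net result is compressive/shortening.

22.0 MPa

Internal axial forces (sectioning from the free end, tension +): N_DE = 20.8 kN, N_CD = 49.1 kN, N_BC = 49.1 kN, N_AB = 33.9 kN.
A_BC = 2232 mm².
σ_BC = N_BC/A_BC = 49100/2232 = 22 MPa.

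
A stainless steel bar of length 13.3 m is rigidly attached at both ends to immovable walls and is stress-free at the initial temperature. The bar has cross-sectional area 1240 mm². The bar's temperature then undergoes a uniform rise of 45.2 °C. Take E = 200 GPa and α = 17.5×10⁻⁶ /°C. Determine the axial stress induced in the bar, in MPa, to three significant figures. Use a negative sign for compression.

-158 MPa

Free thermal expansion αLΔT = 17.5e-6 · 13300 · 45.2 = 10.52 mm.
The walls impose strain ε = −(10.52)/13300 = -7.9100e-04; σ = Eε = 200000 · -7.9100e-04 = -158.2 MPa.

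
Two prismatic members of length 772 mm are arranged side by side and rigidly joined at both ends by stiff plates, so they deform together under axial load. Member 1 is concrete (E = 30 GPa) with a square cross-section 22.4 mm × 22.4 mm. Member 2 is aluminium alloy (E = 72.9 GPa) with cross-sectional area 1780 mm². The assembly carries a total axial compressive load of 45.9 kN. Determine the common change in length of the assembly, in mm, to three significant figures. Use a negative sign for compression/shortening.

-0.245 mm

A_1 = 501.8 mm².
Equal strain + equilibrium ⇒ each member carries load in proportion to AE: A₁E₁ = 15050000 N, A₂E₂ = 129800000 N, ΣAE = 144800000 N.
δ = PL/ΣAE = -45900·772/144800000 = -0.2447 mm.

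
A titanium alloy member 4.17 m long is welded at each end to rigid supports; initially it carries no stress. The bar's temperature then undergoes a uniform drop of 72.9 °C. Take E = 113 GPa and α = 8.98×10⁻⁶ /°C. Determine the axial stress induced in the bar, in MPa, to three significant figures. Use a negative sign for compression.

Free thermal expansion αLΔT = 8.98e-6 · 4170 · -72.9 = -2.73 mm.
The walls impose strain ε = −(-2.73)/4170 = 6.5464e-04; σ = Eε = 113000 · 6.5464e-04 = 73.97 MPa.

74.0 MPa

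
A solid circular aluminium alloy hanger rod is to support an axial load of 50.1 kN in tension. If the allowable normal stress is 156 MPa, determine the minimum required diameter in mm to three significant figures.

20.2 mm

Required area A ≥ P/σ_allow = 50100/156 = 321.2 mm².
For a solid circular section, d ≥ √(4A/π) = 20.22 mm.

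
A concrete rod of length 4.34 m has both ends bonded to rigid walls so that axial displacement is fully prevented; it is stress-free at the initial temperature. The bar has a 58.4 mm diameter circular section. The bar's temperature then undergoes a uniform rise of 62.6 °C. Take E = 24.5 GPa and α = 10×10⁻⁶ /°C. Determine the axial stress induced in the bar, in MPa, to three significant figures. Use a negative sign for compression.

Free thermal expansion αLΔT = 10e-6 · 4340 · 62.6 = 2.717 mm.
The walls impose strain ε = −(2.717)/4340 = -6.2600e-04; σ = Eε = 24500 · -6.2600e-04 = -15.34 MPa.

-15.3 MPa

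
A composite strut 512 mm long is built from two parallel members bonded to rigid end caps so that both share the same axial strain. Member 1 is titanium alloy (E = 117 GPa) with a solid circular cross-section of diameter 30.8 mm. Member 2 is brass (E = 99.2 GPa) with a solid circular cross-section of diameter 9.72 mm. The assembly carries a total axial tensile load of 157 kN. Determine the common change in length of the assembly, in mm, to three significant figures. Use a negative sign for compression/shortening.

0.850 mm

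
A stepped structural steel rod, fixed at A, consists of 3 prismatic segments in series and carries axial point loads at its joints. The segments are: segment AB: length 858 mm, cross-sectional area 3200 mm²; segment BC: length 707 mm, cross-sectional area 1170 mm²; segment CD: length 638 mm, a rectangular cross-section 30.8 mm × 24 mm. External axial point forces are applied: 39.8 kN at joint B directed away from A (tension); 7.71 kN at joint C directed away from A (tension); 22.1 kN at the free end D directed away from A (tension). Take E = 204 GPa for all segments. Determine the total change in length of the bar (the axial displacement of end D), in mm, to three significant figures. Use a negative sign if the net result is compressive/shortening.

0.273 mm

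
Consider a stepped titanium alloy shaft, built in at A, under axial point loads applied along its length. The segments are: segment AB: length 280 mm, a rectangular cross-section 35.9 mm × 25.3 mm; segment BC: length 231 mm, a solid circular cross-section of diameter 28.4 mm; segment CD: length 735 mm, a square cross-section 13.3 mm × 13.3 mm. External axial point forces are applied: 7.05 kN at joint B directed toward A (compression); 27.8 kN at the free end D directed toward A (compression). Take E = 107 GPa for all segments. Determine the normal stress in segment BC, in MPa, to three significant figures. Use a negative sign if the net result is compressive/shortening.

Internal axial forces (sectioning from the free end, tension +): N_CD = -27.8 kN, N_BC = -27.8 kN, N_AB = -34.85 kN.
A_BC = 633.5 mm².
σ_BC = N_BC/A_BC = -27800/633.5 = -43.89 MPa.

-43.9 MPa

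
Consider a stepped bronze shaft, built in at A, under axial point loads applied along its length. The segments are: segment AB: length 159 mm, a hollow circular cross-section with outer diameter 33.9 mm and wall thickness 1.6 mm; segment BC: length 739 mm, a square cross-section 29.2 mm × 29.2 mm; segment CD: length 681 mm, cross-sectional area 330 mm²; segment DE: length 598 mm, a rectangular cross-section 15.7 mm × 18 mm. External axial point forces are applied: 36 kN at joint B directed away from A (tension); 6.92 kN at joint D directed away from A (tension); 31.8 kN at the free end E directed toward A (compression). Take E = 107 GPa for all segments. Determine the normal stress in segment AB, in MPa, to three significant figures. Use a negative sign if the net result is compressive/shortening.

Internal axial forces (sectioning from the free end, tension +): N_DE = -31.8 kN, N_CD = -24.88 kN, N_BC = -24.88 kN, N_AB = 11.12 kN.
A_AB = 162.4 mm².
σ_AB = N_AB/A_AB = 11120/162.4 = 68.49 MPa.

68.5 MPa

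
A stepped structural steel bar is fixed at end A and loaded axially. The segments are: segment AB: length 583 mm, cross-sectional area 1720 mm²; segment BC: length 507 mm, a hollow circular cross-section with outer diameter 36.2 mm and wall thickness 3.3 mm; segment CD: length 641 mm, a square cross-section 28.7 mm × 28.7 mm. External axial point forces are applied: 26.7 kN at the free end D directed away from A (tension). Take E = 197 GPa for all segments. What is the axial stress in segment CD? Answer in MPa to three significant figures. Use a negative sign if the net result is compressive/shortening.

32.4 MPa

Internal axial forces (sectioning from the free end, tension +): N_CD = 26.7 kN, N_BC = 26.7 kN, N_AB = 26.7 kN.
A_CD = 823.7 mm².
σ_CD = N_CD/A_CD = 26700/823.7 = 32.42 MPa.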